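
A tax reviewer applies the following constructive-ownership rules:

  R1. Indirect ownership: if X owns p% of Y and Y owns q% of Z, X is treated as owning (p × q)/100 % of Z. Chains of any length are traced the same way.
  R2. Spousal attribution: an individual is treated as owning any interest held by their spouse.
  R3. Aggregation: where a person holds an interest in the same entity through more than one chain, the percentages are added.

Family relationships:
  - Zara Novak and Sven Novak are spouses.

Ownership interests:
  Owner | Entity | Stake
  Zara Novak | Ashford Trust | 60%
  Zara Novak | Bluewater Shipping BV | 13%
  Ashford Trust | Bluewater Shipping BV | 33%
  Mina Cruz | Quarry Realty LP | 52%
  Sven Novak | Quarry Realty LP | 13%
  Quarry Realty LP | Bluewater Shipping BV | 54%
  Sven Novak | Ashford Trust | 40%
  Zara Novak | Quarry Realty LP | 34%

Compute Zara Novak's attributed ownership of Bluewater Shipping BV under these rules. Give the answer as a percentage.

71.38%

By spousal attribution (R2), Zara Novak is treated as also owning Sven Novak's interest in Quarry Realty LP, giving 34% + 13% = 47%.
By spousal attribution (R2), Zara Novak is treated as also owning Sven Novak's interest in Ashford Trust, giving 60% + 40% = 100%.
Chain via Quarry Realty LP (R1): 47% × 54% = 25.38% of Bluewater Shipping BV.
Chain via Ashford Trust (R1): 100% × 33% = 33% of Bluewater Shipping BV.
Direct interest in Bluewater Shipping BV: 13%.
Aggregating (R3): 25.38% + 33% + 13% = 71.38%.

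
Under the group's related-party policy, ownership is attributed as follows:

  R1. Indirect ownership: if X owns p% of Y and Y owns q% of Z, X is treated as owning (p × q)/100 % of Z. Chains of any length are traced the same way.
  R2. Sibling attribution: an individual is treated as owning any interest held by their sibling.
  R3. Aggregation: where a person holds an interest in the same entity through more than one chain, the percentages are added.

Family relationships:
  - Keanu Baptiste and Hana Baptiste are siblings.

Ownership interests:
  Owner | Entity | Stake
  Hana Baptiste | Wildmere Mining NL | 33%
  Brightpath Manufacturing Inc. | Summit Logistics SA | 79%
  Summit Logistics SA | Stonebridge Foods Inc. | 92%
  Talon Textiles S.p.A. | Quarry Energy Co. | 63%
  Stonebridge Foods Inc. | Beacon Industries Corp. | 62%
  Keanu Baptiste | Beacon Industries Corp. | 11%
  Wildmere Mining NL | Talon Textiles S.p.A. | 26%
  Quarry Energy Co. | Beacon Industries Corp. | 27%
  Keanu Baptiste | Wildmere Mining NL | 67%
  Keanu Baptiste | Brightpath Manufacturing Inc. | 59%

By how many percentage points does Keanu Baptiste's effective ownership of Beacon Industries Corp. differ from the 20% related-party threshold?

By sibling attribution (R2), Keanu Baptiste is treated as also owning Hana Baptiste's interest in Wildmere Mining NL, giving 67% + 33% = 100%.
Chain via Wildmere Mining NL → Talon Textiles S.p.A. → Quarry Energy Co. (R1): 100% × 26% × 63% × 27% = 4.4226% of Beacon Industries Corp.
Chain via Brightpath Manufacturing Inc. → Summit Logistics SA → Stonebridge Foods Inc. (R1): 59% × 79% × 92% × 62% = 26.586344% of Beacon Industries Corp.
Direct interest in Beacon Industries Corp: 11%.
Aggregating (R3): 4.4226% + 26.586344% + 11% = 42.008944%.
42.008944% exceeds the 20% threshold by 22.008944 percentage points.

22.008944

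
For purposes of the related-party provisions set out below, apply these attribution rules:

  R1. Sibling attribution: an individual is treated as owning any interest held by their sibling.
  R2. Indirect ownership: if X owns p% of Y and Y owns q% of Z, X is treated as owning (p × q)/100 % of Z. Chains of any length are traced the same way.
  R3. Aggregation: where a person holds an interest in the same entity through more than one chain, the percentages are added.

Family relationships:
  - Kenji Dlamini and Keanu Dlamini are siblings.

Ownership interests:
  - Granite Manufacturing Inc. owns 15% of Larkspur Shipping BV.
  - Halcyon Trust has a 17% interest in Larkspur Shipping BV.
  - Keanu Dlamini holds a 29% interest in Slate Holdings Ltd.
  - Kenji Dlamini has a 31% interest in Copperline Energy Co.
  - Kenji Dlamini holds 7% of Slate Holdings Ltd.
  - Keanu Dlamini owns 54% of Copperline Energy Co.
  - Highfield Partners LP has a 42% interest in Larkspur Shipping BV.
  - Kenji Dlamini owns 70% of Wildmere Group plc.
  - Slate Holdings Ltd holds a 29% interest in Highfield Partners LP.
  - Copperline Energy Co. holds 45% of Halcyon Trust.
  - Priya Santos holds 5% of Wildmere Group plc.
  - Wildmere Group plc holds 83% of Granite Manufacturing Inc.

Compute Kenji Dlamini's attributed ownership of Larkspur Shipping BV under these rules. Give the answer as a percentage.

By sibling attribution (R1), Kenji Dlamini is treated as also owning Keanu Dlamini's interest in Slate Holdings Ltd, giving 7% + 29% = 36%.
By sibling attribution (R1), Kenji Dlamini is treated as also owning Keanu Dlamini's interest in Copperline Energy Co, giving 31% + 54% = 85%.
Chain via Wildmere Group plc → Granite Manufacturing Inc. (R2): 70% × 83% × 15% = 8.715% of Larkspur Shipping BV.
Chain via Slate Holdings Ltd → Highfield Partners LP (R2): 36% × 29% × 42% = 4.3848% of Larkspur Shipping BV.
Chain via Copperline Energy Co. → Halcyon Trust (R2): 85% × 45% × 17% = 6.5025% of Larkspur Shipping BV.
Aggregating (R3): 8.715% + 4.3848% + 6.5025% = 19.6023%.

19.6023%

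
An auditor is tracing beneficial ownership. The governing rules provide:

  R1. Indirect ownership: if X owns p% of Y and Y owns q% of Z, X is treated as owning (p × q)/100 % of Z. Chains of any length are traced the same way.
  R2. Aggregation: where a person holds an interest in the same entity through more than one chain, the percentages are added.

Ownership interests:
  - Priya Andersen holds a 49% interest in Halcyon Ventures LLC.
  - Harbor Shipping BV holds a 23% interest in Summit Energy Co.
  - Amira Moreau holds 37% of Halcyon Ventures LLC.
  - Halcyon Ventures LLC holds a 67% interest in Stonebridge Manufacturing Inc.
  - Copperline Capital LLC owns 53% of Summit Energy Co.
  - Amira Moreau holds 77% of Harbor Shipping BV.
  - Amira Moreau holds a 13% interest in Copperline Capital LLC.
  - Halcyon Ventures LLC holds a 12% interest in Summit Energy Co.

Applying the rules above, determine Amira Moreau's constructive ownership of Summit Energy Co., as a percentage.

Chain via Harbor Shipping BV (R1): 77% × 23% = 17.71% of Summit Energy Co.
Chain via Halcyon Ventures LLC (R1): 37% × 12% = 4.44% of Summit Energy Co.
Chain via Copperline Capital LLC (R1): 13% × 53% = 6.89% of Summit Energy Co.
Aggregating (R2): 17.71% + 4.44% + 6.89% = 29.04%.

29.04%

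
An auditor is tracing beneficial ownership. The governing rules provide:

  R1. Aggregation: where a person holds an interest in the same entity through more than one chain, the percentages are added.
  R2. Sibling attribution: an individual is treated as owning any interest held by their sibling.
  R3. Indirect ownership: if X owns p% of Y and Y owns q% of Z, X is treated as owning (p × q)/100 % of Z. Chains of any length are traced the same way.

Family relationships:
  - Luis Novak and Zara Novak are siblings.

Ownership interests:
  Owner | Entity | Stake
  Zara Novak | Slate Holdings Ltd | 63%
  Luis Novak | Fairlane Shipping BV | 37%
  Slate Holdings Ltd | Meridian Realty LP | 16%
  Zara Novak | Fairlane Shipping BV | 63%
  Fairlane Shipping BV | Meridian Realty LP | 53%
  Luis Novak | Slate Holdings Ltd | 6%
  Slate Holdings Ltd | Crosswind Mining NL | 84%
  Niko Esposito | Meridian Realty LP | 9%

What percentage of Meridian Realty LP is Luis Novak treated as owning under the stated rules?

64.04%

By sibling attribution (R2), Luis Novak is treated as also owning Zara Novak's interest in Slate Holdings Ltd, giving 6% + 63% = 69%.
By sibling attribution (R2), Luis Novak is treated as also owning Zara Novak's interest in Fairlane Shipping BV, giving 37% + 63% = 100%.
Chain via Slate Holdings Ltd (R3): 69% × 16% = 11.04% of Meridian Realty LP.
Chain via Fairlane Shipping BV (R3): 100% × 53% = 53% of Meridian Realty LP.
Aggregating (R1): 11.04% + 53% = 64.04%.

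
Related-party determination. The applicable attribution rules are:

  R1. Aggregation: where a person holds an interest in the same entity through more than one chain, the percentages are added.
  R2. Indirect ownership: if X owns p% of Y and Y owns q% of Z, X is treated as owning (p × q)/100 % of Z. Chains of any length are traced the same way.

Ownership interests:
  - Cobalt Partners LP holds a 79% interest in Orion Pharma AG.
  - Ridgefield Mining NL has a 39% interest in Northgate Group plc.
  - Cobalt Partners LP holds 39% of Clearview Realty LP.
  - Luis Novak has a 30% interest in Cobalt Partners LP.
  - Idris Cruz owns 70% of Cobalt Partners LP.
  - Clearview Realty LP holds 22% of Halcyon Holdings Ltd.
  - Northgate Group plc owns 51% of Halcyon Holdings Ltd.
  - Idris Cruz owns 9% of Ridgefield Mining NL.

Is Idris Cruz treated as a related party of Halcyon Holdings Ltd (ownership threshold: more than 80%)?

Chain via Cobalt Partners LP → Clearview Realty LP (R2): 70% × 39% × 22% = 6.006% of Halcyon Holdings Ltd.
Chain via Ridgefield Mining NL → Northgate Group plc (R2): 9% × 39% × 51% = 1.7901% of Halcyon Holdings Ltd.
Aggregating (R1): 6.006% + 1.7901% = 7.7961%.
7.7961% does not exceed the 80% threshold, so Idris is not a related party to Halcyon Holdings Ltd.

No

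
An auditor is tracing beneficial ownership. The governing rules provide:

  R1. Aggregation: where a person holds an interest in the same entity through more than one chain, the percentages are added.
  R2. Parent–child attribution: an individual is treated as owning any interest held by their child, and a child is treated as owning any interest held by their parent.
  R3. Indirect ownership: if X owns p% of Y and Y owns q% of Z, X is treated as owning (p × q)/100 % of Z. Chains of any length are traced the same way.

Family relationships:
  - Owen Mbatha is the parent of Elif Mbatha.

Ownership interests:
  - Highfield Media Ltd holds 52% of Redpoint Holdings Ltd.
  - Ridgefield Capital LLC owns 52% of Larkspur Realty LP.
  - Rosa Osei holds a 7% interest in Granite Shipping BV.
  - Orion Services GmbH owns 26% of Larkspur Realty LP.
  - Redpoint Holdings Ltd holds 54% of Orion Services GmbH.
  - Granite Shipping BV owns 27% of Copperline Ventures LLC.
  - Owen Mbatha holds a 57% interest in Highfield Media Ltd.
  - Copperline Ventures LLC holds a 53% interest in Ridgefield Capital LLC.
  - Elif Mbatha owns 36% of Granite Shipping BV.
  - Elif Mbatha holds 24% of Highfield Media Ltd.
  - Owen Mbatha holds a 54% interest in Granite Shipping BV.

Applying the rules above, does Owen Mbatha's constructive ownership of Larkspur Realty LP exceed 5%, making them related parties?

By parent–child attribution (R2), Owen Mbatha is treated as also owning Elif Mbatha's interest in Granite Shipping BV, giving 54% + 36% = 90%.
By parent–child attribution (R2), Owen Mbatha is treated as also owning Elif Mbatha's interest in Highfield Media Ltd, giving 57% + 24% = 81%.
Chain via Granite Shipping BV → Copperline Ventures LLC → Ridgefield Capital LLC (R3): 90% × 27% × 53% × 52% = 6.69708% of Larkspur Realty LP.
Chain via Highfield Media Ltd → Redpoint Holdings Ltd → Orion Services GmbH (R3): 81% × 52% × 54% × 26% = 5.913648% of Larkspur Realty LP.
Aggregating (R1): 6.69708% + 5.913648% = 12.610728%.
12.610728% exceeds the 5% threshold, so Owen is a related party to Larkspur Realty LP.

Yes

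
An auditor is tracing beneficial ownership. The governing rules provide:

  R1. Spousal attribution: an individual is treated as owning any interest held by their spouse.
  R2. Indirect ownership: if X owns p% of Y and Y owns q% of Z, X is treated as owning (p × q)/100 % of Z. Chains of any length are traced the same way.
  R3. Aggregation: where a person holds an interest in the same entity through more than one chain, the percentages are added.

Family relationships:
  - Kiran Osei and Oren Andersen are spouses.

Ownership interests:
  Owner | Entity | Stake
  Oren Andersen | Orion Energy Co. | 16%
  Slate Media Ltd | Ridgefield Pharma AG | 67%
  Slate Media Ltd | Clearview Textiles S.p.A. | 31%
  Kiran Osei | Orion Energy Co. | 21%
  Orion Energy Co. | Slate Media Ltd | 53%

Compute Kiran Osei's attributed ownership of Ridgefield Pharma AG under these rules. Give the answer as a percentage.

13.1387%

By spousal attribution (R1), Kiran Osei is treated as also owning Oren Andersen's interest in Orion Energy Co, giving 21% + 16% = 37%.
Chain via Orion Energy Co. → Slate Media Ltd (R2): 37% × 53% × 67% = 13.1387% of Ridgefield Pharma AG.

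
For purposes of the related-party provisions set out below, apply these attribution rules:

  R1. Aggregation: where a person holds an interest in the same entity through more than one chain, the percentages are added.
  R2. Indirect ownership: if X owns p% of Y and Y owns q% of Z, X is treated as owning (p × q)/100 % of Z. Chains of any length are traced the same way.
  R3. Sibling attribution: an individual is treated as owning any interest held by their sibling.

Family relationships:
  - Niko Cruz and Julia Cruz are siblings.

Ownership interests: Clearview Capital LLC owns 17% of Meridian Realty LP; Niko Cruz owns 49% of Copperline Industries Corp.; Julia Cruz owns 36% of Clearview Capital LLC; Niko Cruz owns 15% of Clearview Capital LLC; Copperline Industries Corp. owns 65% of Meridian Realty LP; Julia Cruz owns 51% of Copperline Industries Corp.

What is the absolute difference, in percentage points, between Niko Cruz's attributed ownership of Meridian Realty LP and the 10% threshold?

63.67

By sibling attribution (R3), Niko Cruz is treated as also owning Julia Cruz's interest in Clearview Capital LLC, giving 15% + 36% = 51%.
By sibling attribution (R3), Niko Cruz is treated as also owning Julia Cruz's interest in Copperline Industries Corp, giving 49% + 51% = 100%.
Chain via Clearview Capital LLC (R2): 51% × 17% = 8.67% of Meridian Realty LP.
Chain via Copperline Industries Corp. (R2): 100% × 65% = 65% of Meridian Realty LP.
Aggregating (R1): 8.67% + 65% = 73.67%.
73.67% exceeds the 10% threshold by 63.67 percentage points.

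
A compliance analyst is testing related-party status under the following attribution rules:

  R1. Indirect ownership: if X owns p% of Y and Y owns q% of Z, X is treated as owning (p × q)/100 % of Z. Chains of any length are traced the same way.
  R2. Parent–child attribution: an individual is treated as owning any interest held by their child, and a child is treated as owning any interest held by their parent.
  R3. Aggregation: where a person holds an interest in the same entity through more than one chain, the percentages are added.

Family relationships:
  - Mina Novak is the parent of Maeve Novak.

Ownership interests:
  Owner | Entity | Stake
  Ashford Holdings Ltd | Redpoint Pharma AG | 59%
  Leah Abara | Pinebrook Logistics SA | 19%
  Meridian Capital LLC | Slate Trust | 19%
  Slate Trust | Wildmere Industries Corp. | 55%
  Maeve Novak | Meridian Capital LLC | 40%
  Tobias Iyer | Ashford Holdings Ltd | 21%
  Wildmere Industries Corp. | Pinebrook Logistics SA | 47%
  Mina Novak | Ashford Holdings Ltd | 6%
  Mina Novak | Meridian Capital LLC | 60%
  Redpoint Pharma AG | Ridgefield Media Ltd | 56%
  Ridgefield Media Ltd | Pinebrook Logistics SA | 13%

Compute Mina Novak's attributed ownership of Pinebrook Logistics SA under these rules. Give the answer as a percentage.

5.169212%

By parent–child attribution (R2), Mina Novak is treated as also owning Maeve Novak's interest in Meridian Capital LLC, giving 60% + 40% = 100%.
Chain via Ashford Holdings Ltd → Redpoint Pharma AG → Ridgefield Media Ltd (R1): 6% × 59% × 56% × 13% = 0.257712% of Pinebrook Logistics SA.
Chain via Meridian Capital LLC → Slate Trust → Wildmere Industries Corp. (R1): 100% × 19% × 55% × 47% = 4.9115% of Pinebrook Logistics SA.
Aggregating (R3): 0.257712% + 4.9115% = 5.169212%.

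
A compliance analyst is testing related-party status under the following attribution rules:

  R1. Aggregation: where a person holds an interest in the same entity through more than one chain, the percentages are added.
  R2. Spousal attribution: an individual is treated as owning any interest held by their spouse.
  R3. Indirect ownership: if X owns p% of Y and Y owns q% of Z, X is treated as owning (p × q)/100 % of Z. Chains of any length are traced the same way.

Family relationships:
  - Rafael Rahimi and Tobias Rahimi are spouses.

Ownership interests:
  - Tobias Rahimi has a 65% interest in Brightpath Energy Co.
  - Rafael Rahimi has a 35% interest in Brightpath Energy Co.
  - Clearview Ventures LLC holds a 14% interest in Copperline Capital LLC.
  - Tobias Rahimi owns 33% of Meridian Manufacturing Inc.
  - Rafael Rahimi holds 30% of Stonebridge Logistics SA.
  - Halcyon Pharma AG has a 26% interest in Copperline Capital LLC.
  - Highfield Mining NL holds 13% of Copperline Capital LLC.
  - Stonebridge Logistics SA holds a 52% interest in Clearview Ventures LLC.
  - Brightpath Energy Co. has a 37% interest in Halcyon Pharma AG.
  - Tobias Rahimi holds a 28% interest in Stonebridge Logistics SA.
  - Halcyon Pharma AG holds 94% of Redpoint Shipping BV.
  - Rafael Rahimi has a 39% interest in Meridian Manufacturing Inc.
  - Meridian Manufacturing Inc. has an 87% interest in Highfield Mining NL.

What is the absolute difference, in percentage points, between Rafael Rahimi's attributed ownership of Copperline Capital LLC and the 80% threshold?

By spousal attribution (R2), Rafael Rahimi is treated as also owning Tobias Rahimi's interest in Meridian Manufacturing Inc, giving 39% + 33% = 72%.
By spousal attribution (R2), Rafael Rahimi is treated as also owning Tobias Rahimi's interest in Brightpath Energy Co, giving 35% + 65% = 100%.
By spousal attribution (R2), Rafael Rahimi is treated as also owning Tobias Rahimi's interest in Stonebridge Logistics SA, giving 30% + 28% = 58%.
Chain via Meridian Manufacturing Inc. → Highfield Mining NL (R3): 72% × 87% × 13% = 8.1432% of Copperline Capital LLC.
Chain via Brightpath Energy Co. → Halcyon Pharma AG (R3): 100% × 37% × 26% = 9.62% of Copperline Capital LLC.
Chain via Stonebridge Logistics SA → Clearview Ventures LLC (R3): 58% × 52% × 14% = 4.2224% of Copperline Capital LLC.
Aggregating (R1): 8.1432% + 9.62% + 4.2224% = 21.9856%.
21.9856% falls short of the 80% threshold by 58.0144 percentage points.

58.0144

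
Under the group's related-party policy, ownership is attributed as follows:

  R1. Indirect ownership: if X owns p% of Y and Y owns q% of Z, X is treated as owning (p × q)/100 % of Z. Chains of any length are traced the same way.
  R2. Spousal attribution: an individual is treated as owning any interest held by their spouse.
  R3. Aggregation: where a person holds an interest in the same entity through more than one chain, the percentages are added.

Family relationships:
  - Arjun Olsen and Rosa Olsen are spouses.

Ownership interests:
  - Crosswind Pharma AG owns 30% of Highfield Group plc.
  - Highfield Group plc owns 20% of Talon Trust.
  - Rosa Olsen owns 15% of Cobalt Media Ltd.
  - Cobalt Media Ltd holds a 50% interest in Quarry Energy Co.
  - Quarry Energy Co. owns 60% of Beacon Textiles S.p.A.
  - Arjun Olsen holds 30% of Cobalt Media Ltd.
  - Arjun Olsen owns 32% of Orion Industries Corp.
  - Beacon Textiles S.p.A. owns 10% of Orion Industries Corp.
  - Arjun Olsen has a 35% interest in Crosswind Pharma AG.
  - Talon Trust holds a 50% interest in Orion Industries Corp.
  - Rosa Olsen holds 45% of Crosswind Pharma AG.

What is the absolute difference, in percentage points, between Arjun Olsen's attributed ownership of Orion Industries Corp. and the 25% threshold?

By spousal attribution (R2), Arjun Olsen is treated as also owning Rosa Olsen's interest in Cobalt Media Ltd, giving 30% + 15% = 45%.
By spousal attribution (R2), Arjun Olsen is treated as also owning Rosa Olsen's interest in Crosswind Pharma AG, giving 35% + 45% = 80%.
Chain via Cobalt Media Ltd → Quarry Energy Co. → Beacon Textiles S.p.A. (R1): 45% × 50% × 60% × 10% = 1.35% of Orion Industries Corp.
Chain via Crosswind Pharma AG → Highfield Group plc → Talon Trust (R1): 80% × 30% × 20% × 50% = 2.4% of Orion Industries Corp.
Direct interest in Orion Industries Corp: 32%.
Aggregating (R3): 1.35% + 2.4% + 32% = 35.75%.
35.75% exceeds the 25% threshold by 10.75 percentage points.

10.75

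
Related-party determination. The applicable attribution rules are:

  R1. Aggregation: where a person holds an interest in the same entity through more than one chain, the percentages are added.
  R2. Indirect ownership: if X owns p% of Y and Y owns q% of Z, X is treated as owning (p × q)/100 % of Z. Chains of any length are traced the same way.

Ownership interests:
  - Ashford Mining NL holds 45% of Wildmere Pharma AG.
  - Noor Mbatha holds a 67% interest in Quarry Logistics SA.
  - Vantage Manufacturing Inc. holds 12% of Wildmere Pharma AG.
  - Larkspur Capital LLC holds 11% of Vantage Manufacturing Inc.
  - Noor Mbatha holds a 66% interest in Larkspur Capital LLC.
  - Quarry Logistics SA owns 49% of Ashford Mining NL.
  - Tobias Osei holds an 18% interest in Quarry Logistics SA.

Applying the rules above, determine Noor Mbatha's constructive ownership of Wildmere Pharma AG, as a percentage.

15.6447%

Chain via Larkspur Capital LLC → Vantage Manufacturing Inc. (R2): 66% × 11% × 12% = 0.8712% of Wildmere Pharma AG.
Chain via Quarry Logistics SA → Ashford Mining NL (R2): 67% × 49% × 45% = 14.7735% of Wildmere Pharma AG.
Aggregating (R1): 0.8712% + 14.7735% = 15.6447%.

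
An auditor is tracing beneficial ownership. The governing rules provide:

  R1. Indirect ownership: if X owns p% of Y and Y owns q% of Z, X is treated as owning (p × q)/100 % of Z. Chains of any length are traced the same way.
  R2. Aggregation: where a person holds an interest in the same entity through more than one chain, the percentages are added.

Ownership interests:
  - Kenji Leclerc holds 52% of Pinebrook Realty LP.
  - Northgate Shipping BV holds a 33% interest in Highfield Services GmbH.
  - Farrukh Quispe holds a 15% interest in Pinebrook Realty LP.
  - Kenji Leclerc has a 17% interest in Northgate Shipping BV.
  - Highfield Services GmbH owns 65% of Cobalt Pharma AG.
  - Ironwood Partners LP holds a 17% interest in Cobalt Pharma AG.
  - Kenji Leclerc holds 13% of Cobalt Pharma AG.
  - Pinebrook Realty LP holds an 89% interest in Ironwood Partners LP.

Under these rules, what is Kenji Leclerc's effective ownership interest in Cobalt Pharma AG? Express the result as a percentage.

Chain via Pinebrook Realty LP → Ironwood Partners LP (R1): 52% × 89% × 17% = 7.8676% of Cobalt Pharma AG.
Chain via Northgate Shipping BV → Highfield Services GmbH (R1): 17% × 33% × 65% = 3.6465% of Cobalt Pharma AG.
Direct interest in Cobalt Pharma AG: 13%.
Aggregating (R2): 7.8676% + 3.6465% + 13% = 24.5141%.

24.5141%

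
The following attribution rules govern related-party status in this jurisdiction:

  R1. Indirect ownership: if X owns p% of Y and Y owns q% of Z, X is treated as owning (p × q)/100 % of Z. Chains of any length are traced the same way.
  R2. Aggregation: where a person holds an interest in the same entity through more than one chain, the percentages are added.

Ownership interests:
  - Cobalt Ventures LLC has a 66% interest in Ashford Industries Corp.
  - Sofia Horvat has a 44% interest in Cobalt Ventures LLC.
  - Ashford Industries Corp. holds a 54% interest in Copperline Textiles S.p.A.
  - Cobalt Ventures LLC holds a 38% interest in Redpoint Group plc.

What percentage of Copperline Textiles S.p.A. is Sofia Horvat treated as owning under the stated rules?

15.6816%

Chain via Cobalt Ventures LLC → Ashford Industries Corp. (R1): 44% × 66% × 54% = 15.6816% of Copperline Textiles S.p.A.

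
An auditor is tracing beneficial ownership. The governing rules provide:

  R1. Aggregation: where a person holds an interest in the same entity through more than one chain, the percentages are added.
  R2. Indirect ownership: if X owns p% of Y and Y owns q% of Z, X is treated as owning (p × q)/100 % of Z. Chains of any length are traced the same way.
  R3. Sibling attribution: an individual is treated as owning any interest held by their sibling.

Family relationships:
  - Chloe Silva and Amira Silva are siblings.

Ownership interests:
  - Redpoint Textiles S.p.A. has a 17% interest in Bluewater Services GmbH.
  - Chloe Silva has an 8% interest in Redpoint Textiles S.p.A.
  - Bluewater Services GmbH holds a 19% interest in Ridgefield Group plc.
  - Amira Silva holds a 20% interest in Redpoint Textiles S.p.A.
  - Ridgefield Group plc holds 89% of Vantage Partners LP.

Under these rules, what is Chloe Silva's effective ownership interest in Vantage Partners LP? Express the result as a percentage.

By sibling attribution (R3), Chloe Silva is treated as also owning Amira Silva's interest in Redpoint Textiles S.p.A, giving 8% + 20% = 28%.
Chain via Redpoint Textiles S.p.A. → Bluewater Services GmbH → Ridgefield Group plc (R2): 28% × 17% × 19% × 89% = 0.804916% of Vantage Partners LP.

0.804916%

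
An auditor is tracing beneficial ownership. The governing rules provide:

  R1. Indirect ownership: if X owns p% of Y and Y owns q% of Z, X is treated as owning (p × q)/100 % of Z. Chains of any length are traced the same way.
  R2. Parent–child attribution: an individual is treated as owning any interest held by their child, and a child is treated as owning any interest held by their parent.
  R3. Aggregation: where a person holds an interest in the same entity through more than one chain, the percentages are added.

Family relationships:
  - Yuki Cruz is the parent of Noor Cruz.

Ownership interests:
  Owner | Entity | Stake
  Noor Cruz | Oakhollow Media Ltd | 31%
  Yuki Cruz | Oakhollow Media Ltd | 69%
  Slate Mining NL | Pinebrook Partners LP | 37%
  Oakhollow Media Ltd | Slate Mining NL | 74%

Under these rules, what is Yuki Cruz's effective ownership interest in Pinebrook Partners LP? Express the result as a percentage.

27.38%

By parent–child attribution (R2), Yuki Cruz is treated as also owning Noor Cruz's interest in Oakhollow Media Ltd, giving 69% + 31% = 100%.
Chain via Oakhollow Media Ltd → Slate Mining NL (R1): 100% × 74% × 37% = 27.38% of Pinebrook Partners LP.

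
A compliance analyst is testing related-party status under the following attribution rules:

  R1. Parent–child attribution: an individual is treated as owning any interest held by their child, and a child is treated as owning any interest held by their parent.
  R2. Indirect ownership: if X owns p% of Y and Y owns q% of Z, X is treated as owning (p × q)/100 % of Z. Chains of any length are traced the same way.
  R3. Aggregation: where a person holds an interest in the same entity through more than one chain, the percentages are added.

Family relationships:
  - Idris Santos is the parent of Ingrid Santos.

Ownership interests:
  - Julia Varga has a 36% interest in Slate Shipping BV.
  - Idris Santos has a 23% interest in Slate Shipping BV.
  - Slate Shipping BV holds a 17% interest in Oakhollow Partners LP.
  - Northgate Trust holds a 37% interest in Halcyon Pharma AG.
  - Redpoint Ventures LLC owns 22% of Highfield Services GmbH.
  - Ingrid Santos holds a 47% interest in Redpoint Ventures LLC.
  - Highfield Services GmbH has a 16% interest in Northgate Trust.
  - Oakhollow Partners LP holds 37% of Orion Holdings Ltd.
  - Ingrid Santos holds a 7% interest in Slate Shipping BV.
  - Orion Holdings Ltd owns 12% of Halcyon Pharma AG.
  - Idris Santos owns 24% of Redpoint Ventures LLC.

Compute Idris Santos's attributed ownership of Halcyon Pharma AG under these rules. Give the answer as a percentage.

1.151144%

By parent–child attribution (R1), Idris Santos is treated as also owning Ingrid Santos's interest in Slate Shipping BV, giving 23% + 7% = 30%.
By parent–child attribution (R1), Idris Santos is treated as also owning Ingrid Santos's interest in Redpoint Ventures LLC, giving 24% + 47% = 71%.
Chain via Slate Shipping BV → Oakhollow Partners LP → Orion Holdings Ltd (R2): 30% × 17% × 37% × 12% = 0.22644% of Halcyon Pharma AG.
Chain via Redpoint Ventures LLC → Highfield Services GmbH → Northgate Trust (R2): 71% × 22% × 16% × 37% = 0.924704% of Halcyon Pharma AG.
Aggregating (R3): 0.22644% + 0.924704% = 1.151144%.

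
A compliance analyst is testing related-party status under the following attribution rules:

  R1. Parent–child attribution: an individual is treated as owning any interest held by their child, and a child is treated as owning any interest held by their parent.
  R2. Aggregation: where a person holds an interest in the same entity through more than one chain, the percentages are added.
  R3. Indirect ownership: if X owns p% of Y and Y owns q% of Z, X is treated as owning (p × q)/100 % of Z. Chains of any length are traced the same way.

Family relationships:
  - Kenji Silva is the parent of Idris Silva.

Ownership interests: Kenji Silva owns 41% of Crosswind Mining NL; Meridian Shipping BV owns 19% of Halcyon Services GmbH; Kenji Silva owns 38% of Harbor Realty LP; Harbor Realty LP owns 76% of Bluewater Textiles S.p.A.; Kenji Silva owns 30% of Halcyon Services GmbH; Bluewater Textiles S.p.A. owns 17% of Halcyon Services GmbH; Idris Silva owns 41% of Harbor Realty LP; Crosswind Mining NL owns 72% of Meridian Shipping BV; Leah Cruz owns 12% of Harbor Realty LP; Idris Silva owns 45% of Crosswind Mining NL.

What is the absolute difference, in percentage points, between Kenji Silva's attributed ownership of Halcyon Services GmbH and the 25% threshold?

By parent–child attribution (R1), Kenji Silva is treated as also owning Idris Silva's interest in Crosswind Mining NL, giving 41% + 45% = 86%.
By parent–child attribution (R1), Kenji Silva is treated as also owning Idris Silva's interest in Harbor Realty LP, giving 38% + 41% = 79%.
Chain via Crosswind Mining NL → Meridian Shipping BV (R3): 86% × 72% × 19% = 11.7648% of Halcyon Services GmbH.
Chain via Harbor Realty LP → Bluewater Textiles S.p.A. (R3): 79% × 76% × 17% = 10.2068% of Halcyon Services GmbH.
Direct interest in Halcyon Services GmbH: 30%.
Aggregating (R2): 11.7648% + 10.2068% + 30% = 51.9716%.
51.9716% exceeds the 25% threshold by 26.9716 percentage points.

26.9716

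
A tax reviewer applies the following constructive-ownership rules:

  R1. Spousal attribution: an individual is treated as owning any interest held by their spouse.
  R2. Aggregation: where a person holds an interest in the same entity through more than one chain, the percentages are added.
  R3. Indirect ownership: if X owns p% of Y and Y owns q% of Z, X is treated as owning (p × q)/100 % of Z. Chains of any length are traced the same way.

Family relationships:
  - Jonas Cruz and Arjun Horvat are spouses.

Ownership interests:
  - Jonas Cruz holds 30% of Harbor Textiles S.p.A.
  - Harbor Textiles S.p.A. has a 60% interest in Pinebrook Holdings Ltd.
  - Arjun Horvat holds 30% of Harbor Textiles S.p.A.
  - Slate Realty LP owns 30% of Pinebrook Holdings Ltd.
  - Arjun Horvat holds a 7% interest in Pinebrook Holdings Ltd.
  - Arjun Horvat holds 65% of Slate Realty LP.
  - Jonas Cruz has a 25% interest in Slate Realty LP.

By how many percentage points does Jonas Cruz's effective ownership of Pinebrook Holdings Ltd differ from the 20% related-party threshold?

50

By spousal attribution (R1), Jonas Cruz is treated as also owning Arjun Horvat's interest in Slate Realty LP, giving 25% + 65% = 90%.
By spousal attribution (R1), Jonas Cruz is treated as also owning Arjun Horvat's interest in Harbor Textiles S.p.A, giving 30% + 30% = 60%.
By spousal attribution (R1), Jonas Cruz is treated as owning Arjun Horvat's 7% interest in Pinebrook Holdings Ltd.
Chain via Slate Realty LP (R3): 90% × 30% = 27% of Pinebrook Holdings Ltd.
Chain via Harbor Textiles S.p.A. (R3): 60% × 60% = 36% of Pinebrook Holdings Ltd.
Direct interest in Pinebrook Holdings Ltd: 7%.
Aggregating (R2): 27% + 36% + 7% = 70%.
70% exceeds the 20% threshold by 50 percentage points.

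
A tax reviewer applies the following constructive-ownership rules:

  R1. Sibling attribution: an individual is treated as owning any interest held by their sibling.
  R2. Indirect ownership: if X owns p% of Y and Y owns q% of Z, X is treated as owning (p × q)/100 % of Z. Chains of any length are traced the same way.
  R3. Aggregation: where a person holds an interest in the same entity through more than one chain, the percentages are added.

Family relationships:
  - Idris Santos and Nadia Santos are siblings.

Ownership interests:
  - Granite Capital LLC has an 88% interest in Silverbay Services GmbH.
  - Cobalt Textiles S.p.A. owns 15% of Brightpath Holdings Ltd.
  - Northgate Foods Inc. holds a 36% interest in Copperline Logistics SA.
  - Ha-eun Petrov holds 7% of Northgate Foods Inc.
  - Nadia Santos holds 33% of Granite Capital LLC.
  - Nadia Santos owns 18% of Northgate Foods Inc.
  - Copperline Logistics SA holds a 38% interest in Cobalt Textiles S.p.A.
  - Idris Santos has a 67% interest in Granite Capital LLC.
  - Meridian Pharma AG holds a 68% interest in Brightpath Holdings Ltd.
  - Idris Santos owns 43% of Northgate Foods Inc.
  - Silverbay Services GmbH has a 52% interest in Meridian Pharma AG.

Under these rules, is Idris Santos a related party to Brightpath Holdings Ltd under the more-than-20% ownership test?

By sibling attribution (R1), Idris Santos is treated as also owning Nadia Santos's interest in Northgate Foods Inc, giving 43% + 18% = 61%.
By sibling attribution (R1), Idris Santos is treated as also owning Nadia Santos's interest in Granite Capital LLC, giving 67% + 33% = 100%.
Chain via Northgate Foods Inc. → Copperline Logistics SA → Cobalt Textiles S.p.A. (R2): 61% × 36% × 38% × 15% = 1.25172% of Brightpath Holdings Ltd.
Chain via Granite Capital LLC → Silverbay Services GmbH → Meridian Pharma AG (R2): 100% × 88% × 52% × 68% = 31.1168% of Brightpath Holdings Ltd.
Aggregating (R3): 1.25172% + 31.1168% = 32.36852%.
32.36852% exceeds the 20% threshold, so Idris is a related party to Brightpath Holdings Ltd.

Yes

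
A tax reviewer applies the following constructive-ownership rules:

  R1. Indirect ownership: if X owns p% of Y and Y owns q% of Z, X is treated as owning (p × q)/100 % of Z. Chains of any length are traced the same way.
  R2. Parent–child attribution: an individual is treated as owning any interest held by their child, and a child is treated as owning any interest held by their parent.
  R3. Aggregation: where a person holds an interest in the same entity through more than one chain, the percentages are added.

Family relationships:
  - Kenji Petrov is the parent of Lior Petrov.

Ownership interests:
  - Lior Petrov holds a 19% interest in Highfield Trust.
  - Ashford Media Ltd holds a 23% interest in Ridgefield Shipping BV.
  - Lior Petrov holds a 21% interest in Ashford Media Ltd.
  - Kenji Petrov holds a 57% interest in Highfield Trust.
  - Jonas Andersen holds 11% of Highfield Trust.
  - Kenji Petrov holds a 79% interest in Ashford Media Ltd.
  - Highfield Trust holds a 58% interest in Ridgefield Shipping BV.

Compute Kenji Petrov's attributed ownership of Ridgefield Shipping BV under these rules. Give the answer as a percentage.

By parent–child attribution (R2), Kenji Petrov is treated as also owning Lior Petrov's interest in Highfield Trust, giving 57% + 19% = 76%.
By parent–child attribution (R2), Kenji Petrov is treated as also owning Lior Petrov's interest in Ashford Media Ltd, giving 79% + 21% = 100%.
Chain via Highfield Trust (R1): 76% × 58% = 44.08% of Ridgefield Shipping BV.
Chain via Ashford Media Ltd (R1): 100% × 23% = 23% of Ridgefield Shipping BV.
Aggregating (R3): 44.08% + 23% = 67.08%.

67.08%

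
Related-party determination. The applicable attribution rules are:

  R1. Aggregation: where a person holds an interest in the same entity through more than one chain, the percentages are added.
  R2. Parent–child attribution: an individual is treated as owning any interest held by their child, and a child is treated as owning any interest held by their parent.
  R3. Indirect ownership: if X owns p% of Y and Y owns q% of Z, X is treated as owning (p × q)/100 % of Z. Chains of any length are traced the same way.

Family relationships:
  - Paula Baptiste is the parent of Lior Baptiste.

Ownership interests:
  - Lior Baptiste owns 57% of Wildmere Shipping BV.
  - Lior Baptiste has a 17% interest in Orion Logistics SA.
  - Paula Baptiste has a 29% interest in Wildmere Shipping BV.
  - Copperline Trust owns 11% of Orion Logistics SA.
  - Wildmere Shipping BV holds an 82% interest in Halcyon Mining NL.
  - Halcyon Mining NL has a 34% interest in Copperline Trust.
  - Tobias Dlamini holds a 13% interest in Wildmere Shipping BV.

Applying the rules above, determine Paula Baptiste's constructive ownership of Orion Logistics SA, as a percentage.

By parent–child attribution (R2), Paula Baptiste is treated as also owning Lior Baptiste's interest in Wildmere Shipping BV, giving 29% + 57% = 86%.
By parent–child attribution (R2), Paula Baptiste is treated as owning Lior Baptiste's 17% interest in Orion Logistics SA.
Chain via Wildmere Shipping BV → Halcyon Mining NL → Copperline Trust (R3): 86% × 82% × 34% × 11% = 2.637448% of Orion Logistics SA.
Direct interest in Orion Logistics SA: 17%.
Aggregating (R1): 2.637448% + 17% = 19.637448%.

19.637448%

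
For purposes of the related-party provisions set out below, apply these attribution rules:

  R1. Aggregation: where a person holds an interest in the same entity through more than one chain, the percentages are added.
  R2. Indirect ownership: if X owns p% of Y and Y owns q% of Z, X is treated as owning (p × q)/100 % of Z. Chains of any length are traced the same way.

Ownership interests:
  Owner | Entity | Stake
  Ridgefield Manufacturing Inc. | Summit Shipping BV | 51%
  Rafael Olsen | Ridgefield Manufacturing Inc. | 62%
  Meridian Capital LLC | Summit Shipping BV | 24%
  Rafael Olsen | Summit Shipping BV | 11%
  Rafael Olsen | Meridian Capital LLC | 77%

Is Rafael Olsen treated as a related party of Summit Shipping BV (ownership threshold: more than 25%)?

Yes

Chain via Meridian Capital LLC (R2): 77% × 24% = 18.48% of Summit Shipping BV.
Chain via Ridgefield Manufacturing Inc. (R2): 62% × 51% = 31.62% of Summit Shipping BV.
Direct interest in Summit Shipping BV: 11%.
Aggregating (R1): 18.48% + 31.62% + 11% = 61.1%.
61.1% exceeds the 25% threshold, so Rafael is a related party to Summit Shipping BV.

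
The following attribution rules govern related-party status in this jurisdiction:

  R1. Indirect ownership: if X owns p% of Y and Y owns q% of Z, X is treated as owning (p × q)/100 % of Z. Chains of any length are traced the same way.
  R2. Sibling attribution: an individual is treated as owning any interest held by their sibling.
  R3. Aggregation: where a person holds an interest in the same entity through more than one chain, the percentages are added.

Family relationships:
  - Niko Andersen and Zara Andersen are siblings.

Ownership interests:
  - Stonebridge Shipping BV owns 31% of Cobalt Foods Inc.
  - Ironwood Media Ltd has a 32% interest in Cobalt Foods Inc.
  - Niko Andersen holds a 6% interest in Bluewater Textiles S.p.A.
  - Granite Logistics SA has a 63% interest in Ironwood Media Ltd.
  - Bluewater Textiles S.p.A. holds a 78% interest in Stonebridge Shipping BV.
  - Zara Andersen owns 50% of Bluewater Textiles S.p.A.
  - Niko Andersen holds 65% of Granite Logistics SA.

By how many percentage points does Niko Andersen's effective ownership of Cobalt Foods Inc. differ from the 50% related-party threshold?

23.3552

By sibling attribution (R2), Niko Andersen is treated as also owning Zara Andersen's interest in Bluewater Textiles S.p.A, giving 6% + 50% = 56%.
Chain via Granite Logistics SA → Ironwood Media Ltd (R1): 65% × 63% × 32% = 13.104% of Cobalt Foods Inc.
Chain via Bluewater Textiles S.p.A. → Stonebridge Shipping BV (R1): 56% × 78% × 31% = 13.5408% of Cobalt Foods Inc.
Aggregating (R3): 13.104% + 13.5408% = 26.6448%.
26.6448% falls short of the 50% threshold by 23.3552 percentage points.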